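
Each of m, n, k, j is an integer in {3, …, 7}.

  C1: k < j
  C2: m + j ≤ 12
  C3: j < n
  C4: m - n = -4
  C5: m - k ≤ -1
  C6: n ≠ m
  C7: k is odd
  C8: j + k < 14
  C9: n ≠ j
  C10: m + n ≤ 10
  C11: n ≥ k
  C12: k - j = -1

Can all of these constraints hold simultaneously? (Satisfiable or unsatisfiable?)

Satisfiable

The assignment m = 3, n = 7, k = 5, j = 6 works:
  constraint 2 holds since m + j = 9.
  constraint 4 holds since m - n = -4.
The rest check out directly.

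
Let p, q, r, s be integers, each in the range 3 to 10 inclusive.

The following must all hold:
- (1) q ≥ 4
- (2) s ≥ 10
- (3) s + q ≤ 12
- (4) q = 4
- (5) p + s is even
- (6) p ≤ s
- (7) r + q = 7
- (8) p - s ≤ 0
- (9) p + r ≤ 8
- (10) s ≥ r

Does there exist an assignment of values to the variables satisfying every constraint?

Unsatisfiable

From constraint 2: s ≥ 10. From constraint 1: q ≥ 4. Hence s + q ≥ 14. But constraint 3 requires s + q ≤ 12, and 12 < 14. Contradiction.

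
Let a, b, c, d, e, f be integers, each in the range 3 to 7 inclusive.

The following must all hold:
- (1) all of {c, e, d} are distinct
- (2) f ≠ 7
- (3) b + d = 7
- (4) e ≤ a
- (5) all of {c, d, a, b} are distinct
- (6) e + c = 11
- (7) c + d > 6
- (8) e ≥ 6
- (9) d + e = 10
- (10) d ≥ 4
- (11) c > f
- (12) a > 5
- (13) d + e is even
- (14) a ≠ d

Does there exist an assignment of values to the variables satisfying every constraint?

Satisfiable

Try a = 6, b = 3, c = 5, d = 4, e = 6, f = 3.
Check constraint 3: b + d = 7; constraint 6: e + c = 11; constraint 7: c + d = 9. The remaining constraints are straightforward to verify.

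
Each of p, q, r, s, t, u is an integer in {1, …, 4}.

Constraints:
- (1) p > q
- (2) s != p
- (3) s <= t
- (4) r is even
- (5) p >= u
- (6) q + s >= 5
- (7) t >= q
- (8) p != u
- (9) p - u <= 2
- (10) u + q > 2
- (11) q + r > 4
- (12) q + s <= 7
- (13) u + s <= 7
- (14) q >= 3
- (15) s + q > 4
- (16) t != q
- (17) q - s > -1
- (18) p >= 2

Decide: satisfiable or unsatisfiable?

Try p = 4, q = 3, r = 2, s = 2, t = 4, u = 2.
Check constraint 6: q + s = 5; constraint 9: p - u = 2; constraint 10: u + q = 5. The remaining constraints are straightforward to verify.

Satisfiable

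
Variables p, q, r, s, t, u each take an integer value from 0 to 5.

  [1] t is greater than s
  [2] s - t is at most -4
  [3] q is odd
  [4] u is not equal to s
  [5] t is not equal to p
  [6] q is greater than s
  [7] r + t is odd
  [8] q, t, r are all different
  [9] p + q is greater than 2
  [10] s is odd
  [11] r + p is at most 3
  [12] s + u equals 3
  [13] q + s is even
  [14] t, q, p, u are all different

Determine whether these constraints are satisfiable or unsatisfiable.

The assignment p = 1, q = 3, r = 2, s = 1, t = 5, u = 2 works:
  constraint 2 holds since s - t = -4.
  constraint 9 holds since p + q = 4.
The rest check out directly.

Satisfiable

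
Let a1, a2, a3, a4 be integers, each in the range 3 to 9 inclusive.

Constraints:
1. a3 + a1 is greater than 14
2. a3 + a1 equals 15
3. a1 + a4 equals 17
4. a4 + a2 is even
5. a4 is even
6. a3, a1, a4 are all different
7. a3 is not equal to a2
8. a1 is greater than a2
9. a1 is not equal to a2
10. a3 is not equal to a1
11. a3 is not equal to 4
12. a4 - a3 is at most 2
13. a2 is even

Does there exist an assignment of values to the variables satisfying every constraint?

Satisfiable

Take a1 = 9, a2 = 4, a3 = 6, a4 = 8. Then constraint 1: a3 + a1 = 15; constraint 2: a3 + a1 = 15, and every other listed constraint is also met.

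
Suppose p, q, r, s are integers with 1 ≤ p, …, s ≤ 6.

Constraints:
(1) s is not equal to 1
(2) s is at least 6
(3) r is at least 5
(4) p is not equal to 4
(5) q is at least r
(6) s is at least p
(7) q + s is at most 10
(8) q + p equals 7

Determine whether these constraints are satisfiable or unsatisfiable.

Unsatisfiable

From constraints 3 and 5: q ≥ r ≥ 5. From constraint 2: s ≥ 6. Hence q + s ≥ 11. But constraint 7 requires q + s ≤ 10, and 10 < 11. Contradiction.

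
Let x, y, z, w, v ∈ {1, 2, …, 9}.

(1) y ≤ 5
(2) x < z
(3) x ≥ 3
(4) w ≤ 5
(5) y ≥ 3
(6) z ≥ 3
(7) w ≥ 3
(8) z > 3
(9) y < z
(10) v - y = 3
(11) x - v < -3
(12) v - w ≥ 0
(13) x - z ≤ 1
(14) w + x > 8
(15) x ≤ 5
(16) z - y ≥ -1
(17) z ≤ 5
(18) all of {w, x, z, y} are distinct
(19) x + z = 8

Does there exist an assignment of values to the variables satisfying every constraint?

Constraints 1, 3, 4, 5, 6, 7, 15, and 17 confine each of w, x, z, y to the 3 values {3, …, 5}.
Constraint 18 requires all 4 of them to be distinct, but only 3 values are available — impossible by the pigeonhole principle.

Unsatisfiable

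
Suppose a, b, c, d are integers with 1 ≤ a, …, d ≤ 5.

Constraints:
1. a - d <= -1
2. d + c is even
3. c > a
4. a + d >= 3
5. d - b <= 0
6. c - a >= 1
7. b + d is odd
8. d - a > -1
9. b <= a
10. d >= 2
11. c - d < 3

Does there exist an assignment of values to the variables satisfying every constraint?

Unsatisfiable

Constraints 1, 5, and 9 give d ≤ b, b ≤ a, a < d. Chaining: d ≤ b ≤ a < d, which forces d < d — impossible.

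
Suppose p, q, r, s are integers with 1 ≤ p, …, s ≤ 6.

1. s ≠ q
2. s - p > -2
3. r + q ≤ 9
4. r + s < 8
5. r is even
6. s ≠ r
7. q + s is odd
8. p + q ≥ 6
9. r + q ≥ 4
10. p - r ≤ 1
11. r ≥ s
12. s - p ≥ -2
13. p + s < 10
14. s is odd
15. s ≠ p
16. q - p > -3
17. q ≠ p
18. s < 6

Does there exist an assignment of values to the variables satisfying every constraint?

The assignment p = 4, q = 2, r = 4, s = 3 works:
  constraint 2 holds since s - p = -1.
  constraint 3 holds since r + q = 6.
The rest check out directly.

Satisfiable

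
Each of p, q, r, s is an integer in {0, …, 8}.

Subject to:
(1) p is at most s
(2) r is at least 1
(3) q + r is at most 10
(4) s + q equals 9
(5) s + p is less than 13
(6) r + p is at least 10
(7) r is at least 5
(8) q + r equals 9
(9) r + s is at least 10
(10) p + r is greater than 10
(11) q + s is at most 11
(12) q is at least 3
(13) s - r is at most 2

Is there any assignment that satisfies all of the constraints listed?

Take p = 6, q = 3, r = 6, s = 6. Then constraint 3: q + r = 9; constraint 4: s + q = 9; constraint 5: s + p = 12, and every other listed constraint is also met.

Satisfiable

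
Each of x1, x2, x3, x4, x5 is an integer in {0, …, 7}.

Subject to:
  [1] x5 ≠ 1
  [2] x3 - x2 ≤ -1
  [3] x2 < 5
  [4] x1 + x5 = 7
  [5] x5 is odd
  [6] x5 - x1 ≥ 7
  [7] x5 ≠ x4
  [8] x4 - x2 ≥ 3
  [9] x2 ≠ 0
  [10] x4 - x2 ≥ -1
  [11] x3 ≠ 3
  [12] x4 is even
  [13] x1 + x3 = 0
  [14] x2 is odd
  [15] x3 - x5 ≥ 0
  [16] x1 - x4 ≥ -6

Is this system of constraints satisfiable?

Unsatisfiable

Constraints 2, 6, 10, 15, and 16 give x1 − x4 ≥ -6, x4 − x2 ≥ -1, x2 − x3 ≥ 1, x3 − x5 ≥ 0, x5 − x1 ≥ 7.
Adding all 5 inequalities: the left sides telescope to 0, and the right sides sum to (-6) + (-1) + 1 + 0 + 7 = 1. So 0 ≥ 1, which is false.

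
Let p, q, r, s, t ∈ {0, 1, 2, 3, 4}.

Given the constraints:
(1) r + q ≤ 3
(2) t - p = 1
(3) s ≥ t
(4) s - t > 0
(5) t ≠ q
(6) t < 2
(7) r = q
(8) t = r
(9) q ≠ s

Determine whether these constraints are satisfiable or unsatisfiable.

Unsatisfiable

From constraints 7 and 8, t = r = q, so t = q. But constraint 5 says t ≠ q. Contradiction.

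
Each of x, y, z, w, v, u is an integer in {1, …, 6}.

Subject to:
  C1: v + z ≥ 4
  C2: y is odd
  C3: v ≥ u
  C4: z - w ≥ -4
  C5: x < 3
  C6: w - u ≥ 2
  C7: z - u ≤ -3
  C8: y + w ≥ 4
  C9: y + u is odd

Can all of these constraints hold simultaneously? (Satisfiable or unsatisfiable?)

Constraints 4, 6, and 7 give u − z ≥ 3, z − w ≥ -4, w − u ≥ 2.
Adding all 3 inequalities: the left sides telescope to 0, and the right sides sum to 3 + (-4) + 2 = 1. So 0 ≥ 1, which is false.

Unsatisfiable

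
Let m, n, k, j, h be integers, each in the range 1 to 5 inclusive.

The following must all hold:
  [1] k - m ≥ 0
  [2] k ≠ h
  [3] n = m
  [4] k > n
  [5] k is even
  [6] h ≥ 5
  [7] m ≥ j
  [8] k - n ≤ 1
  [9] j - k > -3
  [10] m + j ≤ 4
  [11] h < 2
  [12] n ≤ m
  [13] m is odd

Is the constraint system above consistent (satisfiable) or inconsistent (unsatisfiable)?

From constraint 6: h ≥ 5. From constraint 11: h ≤ 1. But 1 < 5, so no value of h works.

Unsatisfiable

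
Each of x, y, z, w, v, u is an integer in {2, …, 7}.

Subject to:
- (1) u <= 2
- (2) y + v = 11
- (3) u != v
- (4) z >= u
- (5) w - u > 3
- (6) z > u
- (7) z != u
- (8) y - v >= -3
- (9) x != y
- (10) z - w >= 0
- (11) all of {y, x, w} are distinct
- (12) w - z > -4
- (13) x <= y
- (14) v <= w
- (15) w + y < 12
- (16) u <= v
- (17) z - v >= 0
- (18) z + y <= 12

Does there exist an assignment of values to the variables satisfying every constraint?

Satisfiable

Try x = 2, y = 5, z = 7, w = 6, v = 6, u = 2.
Check constraint 2: y + v = 11; constraint 5: w - u = 4; constraint 8: y - v = -1. The remaining constraints are straightforward to verify.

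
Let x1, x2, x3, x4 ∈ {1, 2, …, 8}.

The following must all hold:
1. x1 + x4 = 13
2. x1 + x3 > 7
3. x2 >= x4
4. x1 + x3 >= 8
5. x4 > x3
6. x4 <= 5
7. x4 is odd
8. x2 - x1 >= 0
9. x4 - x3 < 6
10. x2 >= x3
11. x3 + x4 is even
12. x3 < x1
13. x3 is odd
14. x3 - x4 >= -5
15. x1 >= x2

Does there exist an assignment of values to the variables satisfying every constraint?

Setting (x1, x2, x3, x4) = (8, 8, 1, 5) satisfies everything: constraint 1: x1 + x4 = 13; constraint 2: x1 + x3 = 9, and the others follow.

Satisfiable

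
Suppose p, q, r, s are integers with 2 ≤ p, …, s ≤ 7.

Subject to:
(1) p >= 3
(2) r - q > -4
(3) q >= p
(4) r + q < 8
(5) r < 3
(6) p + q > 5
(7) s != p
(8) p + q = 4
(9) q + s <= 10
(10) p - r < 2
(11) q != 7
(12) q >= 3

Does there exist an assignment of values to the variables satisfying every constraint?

From constraint 1: p ≥ 3. From constraint 12: q ≥ 3. Hence p + q ≥ 6. But constraint 8 requires p + q = 4, and 4 < 6. Contradiction.

Unsatisfiable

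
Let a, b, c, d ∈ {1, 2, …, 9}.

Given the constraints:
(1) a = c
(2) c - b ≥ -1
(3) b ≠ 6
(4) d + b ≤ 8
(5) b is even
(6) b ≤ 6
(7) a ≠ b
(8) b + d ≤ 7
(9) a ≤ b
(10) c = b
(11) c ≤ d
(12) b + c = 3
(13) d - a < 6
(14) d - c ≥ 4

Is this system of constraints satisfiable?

From constraints 1 and 10, a = c = b, so a = b. But constraint 7 says a ≠ b. Contradiction.

Unsatisfiable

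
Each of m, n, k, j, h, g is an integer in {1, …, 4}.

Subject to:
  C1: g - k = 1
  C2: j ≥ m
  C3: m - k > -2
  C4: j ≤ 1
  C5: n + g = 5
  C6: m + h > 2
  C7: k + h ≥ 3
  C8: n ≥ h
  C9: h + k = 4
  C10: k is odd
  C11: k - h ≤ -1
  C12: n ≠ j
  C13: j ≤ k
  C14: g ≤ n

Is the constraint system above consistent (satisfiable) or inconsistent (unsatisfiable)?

Satisfiable

Try m = 1, n = 3, k = 1, j = 1, h = 3, g = 2.
Check constraint 1: g - k = 1; constraint 3: m - k = 0. The remaining constraints are straightforward to verify.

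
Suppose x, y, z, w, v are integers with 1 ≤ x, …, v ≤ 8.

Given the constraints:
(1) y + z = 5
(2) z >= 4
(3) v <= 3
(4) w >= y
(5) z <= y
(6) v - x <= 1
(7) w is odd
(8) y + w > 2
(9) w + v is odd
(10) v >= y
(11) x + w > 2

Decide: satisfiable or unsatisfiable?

Unsatisfiable

From constraints 2 and 5: y ≥ z and z ≥ 4, so y ≥ 4. From constraints 3 and 10: y ≤ v and v ≤ 3, so y ≤ 3. But 3 < 4, so no value of y works.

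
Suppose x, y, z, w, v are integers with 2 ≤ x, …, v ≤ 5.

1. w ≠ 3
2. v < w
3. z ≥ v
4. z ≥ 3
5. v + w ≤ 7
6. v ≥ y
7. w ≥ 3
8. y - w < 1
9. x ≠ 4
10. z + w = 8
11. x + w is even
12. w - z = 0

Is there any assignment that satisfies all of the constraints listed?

The assignment x = 2, y = 2, z = 4, w = 4, v = 3 works:
  constraint 5 holds since v + w = 7.
  constraint 8 holds since y - w = -2.
The rest check out directly.

Satisfiable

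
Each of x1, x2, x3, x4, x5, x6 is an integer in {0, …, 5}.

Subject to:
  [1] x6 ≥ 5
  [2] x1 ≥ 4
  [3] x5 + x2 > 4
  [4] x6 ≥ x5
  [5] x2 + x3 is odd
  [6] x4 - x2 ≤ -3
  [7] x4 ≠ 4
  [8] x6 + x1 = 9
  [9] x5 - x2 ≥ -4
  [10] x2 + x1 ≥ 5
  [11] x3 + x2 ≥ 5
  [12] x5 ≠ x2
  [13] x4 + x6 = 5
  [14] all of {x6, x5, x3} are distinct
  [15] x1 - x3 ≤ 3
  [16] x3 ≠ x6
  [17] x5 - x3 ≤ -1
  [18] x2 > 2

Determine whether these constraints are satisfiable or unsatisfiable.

Try x1 = 4, x2 = 4, x3 = 3, x4 = 0, x5 = 1, x6 = 5.
Check constraint 3: x5 + x2 = 5; constraint 6: x4 - x2 = -4. The remaining constraints are straightforward to verify.

Satisfiable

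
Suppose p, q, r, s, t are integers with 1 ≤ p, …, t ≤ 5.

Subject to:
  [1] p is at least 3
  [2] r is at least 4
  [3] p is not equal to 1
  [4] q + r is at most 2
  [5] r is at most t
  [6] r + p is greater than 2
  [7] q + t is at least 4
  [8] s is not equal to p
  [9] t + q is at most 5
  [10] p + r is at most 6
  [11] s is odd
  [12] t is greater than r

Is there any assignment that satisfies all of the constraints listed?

Unsatisfiable

From constraint 1: p ≥ 3. From constraint 2: r ≥ 4. Hence p + r ≥ 7. But constraint 10 requires p + r ≤ 6, and 6 < 7. Contradiction.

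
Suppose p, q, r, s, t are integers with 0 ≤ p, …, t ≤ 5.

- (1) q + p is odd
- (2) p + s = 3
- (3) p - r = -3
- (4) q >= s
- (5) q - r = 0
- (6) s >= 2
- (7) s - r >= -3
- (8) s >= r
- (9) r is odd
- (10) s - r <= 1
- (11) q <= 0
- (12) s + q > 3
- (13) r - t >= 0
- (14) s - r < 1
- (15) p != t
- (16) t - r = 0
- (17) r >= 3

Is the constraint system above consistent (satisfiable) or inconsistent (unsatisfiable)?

From constraints 8 and 17: s ≥ r and r ≥ 3, so s ≥ 3. From constraints 4 and 11: s ≤ q and q ≤ 0, so s ≤ 0. But 0 < 3, so no value of s works.

Unsatisfiable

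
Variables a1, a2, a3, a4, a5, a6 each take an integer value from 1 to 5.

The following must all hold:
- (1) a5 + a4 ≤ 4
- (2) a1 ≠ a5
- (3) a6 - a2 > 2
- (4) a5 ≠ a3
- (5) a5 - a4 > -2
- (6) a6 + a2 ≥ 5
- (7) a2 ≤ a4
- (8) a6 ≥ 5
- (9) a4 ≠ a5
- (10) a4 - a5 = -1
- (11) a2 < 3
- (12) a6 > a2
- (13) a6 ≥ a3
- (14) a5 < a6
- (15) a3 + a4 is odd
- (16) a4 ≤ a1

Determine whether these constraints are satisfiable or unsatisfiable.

Satisfiable

The assignment a1 = 5, a2 = 1, a3 = 4, a4 = 1, a5 = 2, a6 = 5 works:
  constraint 1 holds since a5 + a4 = 3.
  constraint 3 holds since a6 - a2 = 4.
  constraint 5 holds since a5 - a4 = 1.
The rest check out directly.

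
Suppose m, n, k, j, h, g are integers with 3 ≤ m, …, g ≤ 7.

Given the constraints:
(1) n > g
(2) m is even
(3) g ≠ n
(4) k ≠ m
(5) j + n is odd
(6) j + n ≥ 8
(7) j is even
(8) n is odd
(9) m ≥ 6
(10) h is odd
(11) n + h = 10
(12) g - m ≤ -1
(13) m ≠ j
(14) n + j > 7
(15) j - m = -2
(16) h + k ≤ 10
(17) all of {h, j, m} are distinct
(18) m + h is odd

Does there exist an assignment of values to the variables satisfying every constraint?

Satisfiable

Take m = 6, n = 5, k = 3, j = 4, h = 5, g = 4. Then constraint 6: j + n = 9; constraint 11: n + h = 10; constraint 12: g - m = -2, and every other listed constraint is also met.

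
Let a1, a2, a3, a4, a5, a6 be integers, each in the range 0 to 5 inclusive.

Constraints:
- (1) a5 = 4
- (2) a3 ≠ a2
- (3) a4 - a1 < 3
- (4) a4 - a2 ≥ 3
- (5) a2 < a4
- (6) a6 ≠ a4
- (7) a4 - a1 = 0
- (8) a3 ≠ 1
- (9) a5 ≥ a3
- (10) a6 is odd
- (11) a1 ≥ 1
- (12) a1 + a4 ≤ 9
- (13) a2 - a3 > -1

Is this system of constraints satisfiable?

The assignment a1 = 4, a2 = 1, a3 = 0, a4 = 4, a5 = 4, a6 = 3 works:
  constraint 3 holds since a4 - a1 = 0.
  constraint 4 holds since a4 - a2 = 3.
The rest check out directly.

Satisfiable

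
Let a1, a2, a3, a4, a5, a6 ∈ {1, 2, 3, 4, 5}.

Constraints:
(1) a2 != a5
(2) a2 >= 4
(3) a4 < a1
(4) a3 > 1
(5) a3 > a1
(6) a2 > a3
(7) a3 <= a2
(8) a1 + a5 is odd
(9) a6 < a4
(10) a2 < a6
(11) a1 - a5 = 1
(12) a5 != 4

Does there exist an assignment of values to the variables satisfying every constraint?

Constraints 3, 5, 6, 9, and 10 give a4 < a1, a1 < a3, a3 < a2, a2 < a6, a6 < a4. Chaining: a4 < a1 < a3 < a2 < a6 < a4, which forces a4 < a4 — impossible.

Unsatisfiable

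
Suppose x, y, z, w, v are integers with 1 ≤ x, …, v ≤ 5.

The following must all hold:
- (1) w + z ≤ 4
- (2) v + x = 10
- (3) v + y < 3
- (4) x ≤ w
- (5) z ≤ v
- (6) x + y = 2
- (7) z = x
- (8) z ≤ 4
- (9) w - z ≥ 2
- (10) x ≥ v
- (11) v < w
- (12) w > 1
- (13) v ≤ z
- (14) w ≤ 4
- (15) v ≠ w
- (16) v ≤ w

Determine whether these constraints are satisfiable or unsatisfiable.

Unsatisfiable

From constraints 8 and 13: v ≤ z ≤ 4. From constraints 4 and 14: x ≤ w ≤ 4. Hence v + x ≤ 8. But constraint 2 requires v + x = 10, and 10 > 8. Contradiction.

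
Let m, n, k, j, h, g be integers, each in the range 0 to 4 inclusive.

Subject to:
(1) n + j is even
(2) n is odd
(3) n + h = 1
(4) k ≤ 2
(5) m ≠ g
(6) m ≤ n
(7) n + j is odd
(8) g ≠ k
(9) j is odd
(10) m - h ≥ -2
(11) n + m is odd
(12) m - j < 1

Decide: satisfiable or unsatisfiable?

Constraint 2 makes n odd and constraint 9 makes j odd, so n + j must be even. Constraint 7 says n + j is odd — contradiction.

Unsatisfiable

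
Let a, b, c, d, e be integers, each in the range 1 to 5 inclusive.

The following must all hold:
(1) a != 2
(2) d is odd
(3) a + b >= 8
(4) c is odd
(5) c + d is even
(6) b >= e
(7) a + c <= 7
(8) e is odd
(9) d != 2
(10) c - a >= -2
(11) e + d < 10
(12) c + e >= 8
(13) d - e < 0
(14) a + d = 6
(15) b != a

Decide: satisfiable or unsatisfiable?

Setting (a, b, c, d, e) = (3, 5, 3, 3, 5) satisfies everything: constraint 3: a + b = 8; constraint 7: a + c = 6, and the others follow.

Satisfiable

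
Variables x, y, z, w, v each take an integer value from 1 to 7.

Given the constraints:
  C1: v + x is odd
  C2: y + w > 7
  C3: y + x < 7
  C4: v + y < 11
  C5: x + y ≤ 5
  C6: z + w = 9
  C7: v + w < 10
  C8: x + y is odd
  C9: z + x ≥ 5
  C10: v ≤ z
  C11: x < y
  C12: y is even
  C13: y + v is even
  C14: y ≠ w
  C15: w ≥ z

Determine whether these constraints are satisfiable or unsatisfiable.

Satisfiable

Setting (x, y, z, w, v) = (1, 4, 4, 5, 4) satisfies everything: constraint 2: y + w = 9; constraint 3: y + x = 5; constraint 4: v + y = 8, and the others follow.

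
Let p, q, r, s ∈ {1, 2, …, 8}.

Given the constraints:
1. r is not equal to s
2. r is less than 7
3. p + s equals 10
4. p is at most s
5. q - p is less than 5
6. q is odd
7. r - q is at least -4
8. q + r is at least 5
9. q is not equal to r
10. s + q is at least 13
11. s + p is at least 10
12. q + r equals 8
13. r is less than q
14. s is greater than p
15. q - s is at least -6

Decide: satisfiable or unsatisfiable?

Try p = 2, q = 5, r = 3, s = 8.
Check constraint 3: p + s = 10; constraint 5: q - p = 3; constraint 7: r - q = -2. The remaining constraints are straightforward to verify.

Satisfiable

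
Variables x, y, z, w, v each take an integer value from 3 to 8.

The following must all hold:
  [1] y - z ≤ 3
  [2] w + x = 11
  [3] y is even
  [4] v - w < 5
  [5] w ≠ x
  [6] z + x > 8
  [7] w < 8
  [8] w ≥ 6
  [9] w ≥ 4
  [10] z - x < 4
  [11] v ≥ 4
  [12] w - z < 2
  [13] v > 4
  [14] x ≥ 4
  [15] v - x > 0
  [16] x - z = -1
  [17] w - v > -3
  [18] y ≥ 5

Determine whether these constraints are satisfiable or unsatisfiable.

Satisfiable

The assignment x = 5, y = 8, z = 6, w = 6, v = 8 works:
  constraint 1 holds since y - z = 2.
  constraint 2 holds since w + x = 11.
The rest check out directly.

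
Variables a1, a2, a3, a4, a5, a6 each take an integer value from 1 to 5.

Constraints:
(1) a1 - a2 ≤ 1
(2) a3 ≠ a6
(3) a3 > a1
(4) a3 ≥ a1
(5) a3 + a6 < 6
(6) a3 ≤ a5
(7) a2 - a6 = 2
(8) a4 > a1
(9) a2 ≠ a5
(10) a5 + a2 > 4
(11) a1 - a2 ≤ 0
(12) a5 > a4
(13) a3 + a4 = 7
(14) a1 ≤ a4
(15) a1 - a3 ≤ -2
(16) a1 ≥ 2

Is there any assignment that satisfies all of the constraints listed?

Try a1 = 2, a2 = 3, a3 = 4, a4 = 3, a5 = 4, a6 = 1.
Check constraint 1: a1 - a2 = -1; constraint 5: a3 + a6 = 5. The remaining constraints are straightforward to verify.

Satisfiable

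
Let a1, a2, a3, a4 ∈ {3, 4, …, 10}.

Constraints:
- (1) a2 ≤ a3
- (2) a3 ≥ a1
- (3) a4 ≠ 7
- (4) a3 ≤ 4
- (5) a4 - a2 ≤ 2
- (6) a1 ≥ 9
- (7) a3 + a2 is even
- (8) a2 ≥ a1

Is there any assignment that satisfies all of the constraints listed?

Unsatisfiable

From constraints 6 and 8: a2 ≥ a1 and a1 ≥ 9, so a2 ≥ 9. From constraints 1 and 4: a2 ≤ a3 and a3 ≤ 4, so a2 ≤ 4. But 4 < 9, so no value of a2 works.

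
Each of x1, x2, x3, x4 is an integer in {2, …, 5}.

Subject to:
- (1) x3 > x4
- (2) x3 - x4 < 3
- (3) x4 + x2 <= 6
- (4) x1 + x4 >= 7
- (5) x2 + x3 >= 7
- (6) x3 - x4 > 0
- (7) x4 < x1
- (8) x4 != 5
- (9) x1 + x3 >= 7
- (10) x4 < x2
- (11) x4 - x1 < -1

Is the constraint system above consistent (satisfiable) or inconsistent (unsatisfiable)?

Satisfiable

The assignment x1 = 5, x2 = 4, x3 = 4, x4 = 2 works:
  constraint 2 holds since x3 - x4 = 2.
  constraint 3 holds since x4 + x2 = 6.
  constraint 4 holds since x1 + x4 = 7.
The rest check out directly.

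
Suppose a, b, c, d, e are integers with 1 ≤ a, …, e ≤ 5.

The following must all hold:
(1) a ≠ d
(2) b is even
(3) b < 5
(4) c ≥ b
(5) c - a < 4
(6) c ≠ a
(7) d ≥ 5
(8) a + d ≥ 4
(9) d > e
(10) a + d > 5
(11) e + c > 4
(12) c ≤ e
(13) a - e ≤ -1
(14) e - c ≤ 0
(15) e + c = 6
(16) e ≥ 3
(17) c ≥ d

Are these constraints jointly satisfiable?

Unsatisfiable

From constraint 16: e ≥ 3. From constraints 7 and 17: c ≥ d ≥ 5. Hence e + c ≥ 8. But constraint 15 requires e + c = 6, and 6 < 8. Contradiction.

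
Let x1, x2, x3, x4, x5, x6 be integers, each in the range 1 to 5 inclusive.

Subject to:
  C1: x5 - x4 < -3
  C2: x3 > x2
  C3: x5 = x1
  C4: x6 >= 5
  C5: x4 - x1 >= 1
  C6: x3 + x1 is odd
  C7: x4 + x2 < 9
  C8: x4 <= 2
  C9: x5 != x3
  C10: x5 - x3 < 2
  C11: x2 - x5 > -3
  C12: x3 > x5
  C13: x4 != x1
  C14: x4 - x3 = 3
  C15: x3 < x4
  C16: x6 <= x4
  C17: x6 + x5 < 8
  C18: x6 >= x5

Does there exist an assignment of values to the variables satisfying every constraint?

From constraints 4 and 16: x4 ≥ x6 and x6 ≥ 5, so x4 ≥ 5. From constraint 8: x4 ≤ 2. But 2 < 5, so no value of x4 works.

Unsatisfiable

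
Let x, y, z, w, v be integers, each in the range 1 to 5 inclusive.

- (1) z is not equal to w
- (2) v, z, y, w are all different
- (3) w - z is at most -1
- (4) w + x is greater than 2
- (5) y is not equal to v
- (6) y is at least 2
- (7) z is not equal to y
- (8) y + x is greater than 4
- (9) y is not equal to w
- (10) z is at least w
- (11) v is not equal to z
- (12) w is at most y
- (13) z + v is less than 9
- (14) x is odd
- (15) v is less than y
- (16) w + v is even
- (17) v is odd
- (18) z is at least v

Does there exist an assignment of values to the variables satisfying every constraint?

Satisfiable

The assignment x = 1, y = 4, z = 5, w = 3, v = 1 works:
  constraint 3 holds since w - z = -2.
  constraint 4 holds since w + x = 4.
  constraint 8 holds since y + x = 5.
The rest check out directly.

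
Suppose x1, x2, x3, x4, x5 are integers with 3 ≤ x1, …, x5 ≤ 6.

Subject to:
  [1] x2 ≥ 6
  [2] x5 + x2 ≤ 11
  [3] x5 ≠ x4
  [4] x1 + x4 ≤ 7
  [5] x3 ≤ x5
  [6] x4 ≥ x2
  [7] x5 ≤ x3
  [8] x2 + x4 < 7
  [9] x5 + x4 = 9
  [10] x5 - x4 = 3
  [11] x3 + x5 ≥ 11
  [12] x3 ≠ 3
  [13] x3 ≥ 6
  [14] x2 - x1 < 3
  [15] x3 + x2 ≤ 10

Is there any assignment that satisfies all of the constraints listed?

Unsatisfiable

From constraints 5 and 13: x5 ≥ x3 ≥ 6. From constraint 1: x2 ≥ 6. Hence x5 + x2 ≥ 12. But constraint 2 requires x5 + x2 ≤ 11, and 11 < 12. Contradiction.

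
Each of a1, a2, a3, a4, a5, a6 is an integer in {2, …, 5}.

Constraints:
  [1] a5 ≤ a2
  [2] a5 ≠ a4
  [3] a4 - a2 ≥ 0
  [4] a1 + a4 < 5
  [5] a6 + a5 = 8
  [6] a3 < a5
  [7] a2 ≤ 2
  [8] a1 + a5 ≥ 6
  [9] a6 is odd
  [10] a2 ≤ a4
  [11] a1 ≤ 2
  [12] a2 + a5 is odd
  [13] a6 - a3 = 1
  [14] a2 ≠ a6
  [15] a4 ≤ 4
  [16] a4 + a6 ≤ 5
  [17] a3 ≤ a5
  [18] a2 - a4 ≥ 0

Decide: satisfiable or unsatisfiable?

From constraint 11: a1 ≤ 2. From constraints 1 and 7: a5 ≤ a2 ≤ 2. Hence a1 + a5 ≤ 4. But constraint 8 requires a1 + a5 ≥ 6, and 6 > 4. Contradiction.

Unsatisfiable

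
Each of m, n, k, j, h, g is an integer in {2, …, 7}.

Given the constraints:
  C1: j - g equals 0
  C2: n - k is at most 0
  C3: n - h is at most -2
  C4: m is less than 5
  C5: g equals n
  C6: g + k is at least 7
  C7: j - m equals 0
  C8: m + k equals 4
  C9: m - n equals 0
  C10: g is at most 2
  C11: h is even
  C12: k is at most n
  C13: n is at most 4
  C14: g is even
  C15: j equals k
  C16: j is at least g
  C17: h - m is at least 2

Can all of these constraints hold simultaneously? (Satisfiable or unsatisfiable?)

From constraint 10: g ≤ 2. From constraints 12 and 13: k ≤ n ≤ 4. Hence g + k ≤ 6. But constraint 6 requires g + k ≥ 7, and 7 > 6. Contradiction.

Unsatisfiable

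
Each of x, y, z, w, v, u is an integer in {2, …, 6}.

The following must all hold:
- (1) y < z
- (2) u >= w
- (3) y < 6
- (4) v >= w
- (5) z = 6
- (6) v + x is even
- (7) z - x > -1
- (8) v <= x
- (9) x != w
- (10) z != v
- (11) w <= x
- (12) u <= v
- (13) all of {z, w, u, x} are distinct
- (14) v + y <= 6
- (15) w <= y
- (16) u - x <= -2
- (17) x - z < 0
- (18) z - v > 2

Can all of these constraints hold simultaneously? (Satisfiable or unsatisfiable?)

Satisfiable

The assignment x = 5, y = 2, z = 6, w = 2, v = 3, u = 3 works:
  constraint 7 holds since z - x = 1.
  constraint 14 holds since v + y = 5.
The rest check out directly.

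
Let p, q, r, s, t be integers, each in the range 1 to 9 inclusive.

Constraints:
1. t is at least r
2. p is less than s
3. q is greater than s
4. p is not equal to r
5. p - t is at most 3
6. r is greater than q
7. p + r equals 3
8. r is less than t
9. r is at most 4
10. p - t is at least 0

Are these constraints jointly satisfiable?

Unsatisfiable

Constraints 2, 3, 6, 8, and 10 give p < s, s < q, q < r, r < t, t ≤ p. Chaining: p < s < q < r < t ≤ p, which forces p < p — impossible.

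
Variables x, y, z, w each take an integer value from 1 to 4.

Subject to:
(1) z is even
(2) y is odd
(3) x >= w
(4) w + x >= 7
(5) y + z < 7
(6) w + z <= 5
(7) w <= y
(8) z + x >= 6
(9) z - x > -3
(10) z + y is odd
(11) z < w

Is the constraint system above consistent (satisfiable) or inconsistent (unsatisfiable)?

Satisfiable

Take x = 4, y = 3, z = 2, w = 3. Then constraint 4: w + x = 7; constraint 5: y + z = 5, and every other listed constraint is also met.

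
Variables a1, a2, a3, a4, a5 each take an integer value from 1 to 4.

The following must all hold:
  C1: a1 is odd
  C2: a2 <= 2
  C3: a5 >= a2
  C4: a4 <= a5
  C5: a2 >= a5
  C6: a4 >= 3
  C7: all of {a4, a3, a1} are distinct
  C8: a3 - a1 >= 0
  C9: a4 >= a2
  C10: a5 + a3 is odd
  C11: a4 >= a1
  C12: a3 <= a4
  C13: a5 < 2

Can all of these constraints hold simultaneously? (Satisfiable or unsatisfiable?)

From constraints 4 and 6: a5 ≥ a4 and a4 ≥ 3, so a5 ≥ 3. From constraints 2 and 5: a5 ≤ a2 and a2 ≤ 2, so a5 ≤ 2. But 2 < 3, so no value of a5 works.

Unsatisfiable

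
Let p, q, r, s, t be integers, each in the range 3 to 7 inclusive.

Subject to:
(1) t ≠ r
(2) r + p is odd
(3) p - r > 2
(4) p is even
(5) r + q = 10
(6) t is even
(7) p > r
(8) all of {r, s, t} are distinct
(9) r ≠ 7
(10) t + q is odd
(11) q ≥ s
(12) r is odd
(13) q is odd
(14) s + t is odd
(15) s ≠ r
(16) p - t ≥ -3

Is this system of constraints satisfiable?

Satisfiable

Try p = 6, q = 7, r = 3, s = 7, t = 6.
Check constraint 3: p - r = 3; constraint 5: r + q = 10. The remaining constraints are straightforward to verify.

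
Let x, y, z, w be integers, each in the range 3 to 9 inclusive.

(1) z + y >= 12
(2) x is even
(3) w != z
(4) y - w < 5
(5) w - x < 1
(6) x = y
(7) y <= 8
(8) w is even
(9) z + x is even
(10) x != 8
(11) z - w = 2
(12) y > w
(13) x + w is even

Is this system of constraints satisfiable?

Try x = 6, y = 6, z = 6, w = 4.
Check constraint 1: z + y = 12; constraint 4: y - w = 2. The remaining constraints are straightforward to verify.

Satisfiable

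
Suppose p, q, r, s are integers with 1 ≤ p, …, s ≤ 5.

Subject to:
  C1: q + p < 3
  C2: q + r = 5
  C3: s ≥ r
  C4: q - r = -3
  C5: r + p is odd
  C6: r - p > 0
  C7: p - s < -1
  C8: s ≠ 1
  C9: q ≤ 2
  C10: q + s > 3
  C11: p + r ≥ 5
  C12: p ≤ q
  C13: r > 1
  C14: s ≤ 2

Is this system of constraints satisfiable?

Unsatisfiable

From constraints 9 and 12: p ≤ q ≤ 2. From constraints 3 and 14: r ≤ s ≤ 2. Hence p + r ≤ 4. But constraint 11 requires p + r ≥ 5, and 5 > 4. Contradiction.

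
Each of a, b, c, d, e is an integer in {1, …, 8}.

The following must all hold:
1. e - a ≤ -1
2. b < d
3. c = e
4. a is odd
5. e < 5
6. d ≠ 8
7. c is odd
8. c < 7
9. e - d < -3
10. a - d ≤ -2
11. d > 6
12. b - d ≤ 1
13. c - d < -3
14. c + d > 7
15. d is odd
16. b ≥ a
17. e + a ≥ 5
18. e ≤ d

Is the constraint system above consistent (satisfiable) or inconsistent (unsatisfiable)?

Take a = 5, b = 5, c = 3, d = 7, e = 3. Then constraint 1: e - a = -2; constraint 9: e - d = -4; constraint 10: a - d = -2, and every other listed constraint is also met.

Satisfiable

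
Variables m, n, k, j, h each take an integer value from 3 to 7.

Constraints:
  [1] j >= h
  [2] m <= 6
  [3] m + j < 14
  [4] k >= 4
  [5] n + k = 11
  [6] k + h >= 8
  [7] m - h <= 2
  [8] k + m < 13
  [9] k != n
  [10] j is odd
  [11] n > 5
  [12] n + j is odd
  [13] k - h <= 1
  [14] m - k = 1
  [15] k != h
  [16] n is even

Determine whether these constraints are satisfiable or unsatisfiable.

Satisfiable

The assignment m = 6, n = 6, k = 5, j = 7, h = 6 works:
  constraint 3 holds since m + j = 13.
  constraint 5 holds since n + k = 11.
  constraint 6 holds since k + h = 11.
The rest check out directly.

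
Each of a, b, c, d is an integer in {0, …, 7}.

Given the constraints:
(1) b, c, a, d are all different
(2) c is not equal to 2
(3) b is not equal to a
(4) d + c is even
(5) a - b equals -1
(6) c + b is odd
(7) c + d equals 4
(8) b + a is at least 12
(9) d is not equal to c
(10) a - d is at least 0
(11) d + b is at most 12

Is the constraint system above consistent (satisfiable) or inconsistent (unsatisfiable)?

Satisfiable

Take a = 6, b = 7, c = 0, d = 4. Then constraint 5: a - b = -1; constraint 7: c + d = 4, and every other listed constraint is also met.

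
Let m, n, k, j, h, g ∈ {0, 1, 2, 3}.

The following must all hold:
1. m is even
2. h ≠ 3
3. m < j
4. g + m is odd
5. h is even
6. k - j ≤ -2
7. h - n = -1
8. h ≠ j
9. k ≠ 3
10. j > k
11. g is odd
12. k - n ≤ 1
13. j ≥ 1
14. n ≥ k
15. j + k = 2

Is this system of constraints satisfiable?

Try m = 0, n = 1, k = 0, j = 2, h = 0, g = 3.
Check constraint 6: k - j = -2; constraint 7: h - n = -1. The remaining constraints are straightforward to verify.

Satisfiable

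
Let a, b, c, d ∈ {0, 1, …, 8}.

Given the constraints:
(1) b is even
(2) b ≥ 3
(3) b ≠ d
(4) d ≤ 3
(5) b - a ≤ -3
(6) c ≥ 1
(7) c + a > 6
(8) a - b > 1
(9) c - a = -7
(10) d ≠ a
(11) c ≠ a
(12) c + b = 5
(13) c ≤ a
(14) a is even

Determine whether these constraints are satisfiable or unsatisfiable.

The assignment a = 8, b = 4, c = 1, d = 0 works:
  constraint 5 holds since b - a = -4.
  constraint 7 holds since c + a = 9.
  constraint 8 holds since a - b = 4.
The rest check out directly.

Satisfiable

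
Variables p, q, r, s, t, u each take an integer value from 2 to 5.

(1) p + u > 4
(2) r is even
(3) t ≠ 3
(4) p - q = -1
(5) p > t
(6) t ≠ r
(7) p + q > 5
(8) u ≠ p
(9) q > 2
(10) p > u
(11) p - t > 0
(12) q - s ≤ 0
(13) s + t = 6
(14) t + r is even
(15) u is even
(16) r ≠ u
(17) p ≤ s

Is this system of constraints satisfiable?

Take p = 3, q = 4, r = 4, s = 4, t = 2, u = 2. Then constraint 1: p + u = 5; constraint 4: p - q = -1, and every other listed constraint is also met.

Satisfiable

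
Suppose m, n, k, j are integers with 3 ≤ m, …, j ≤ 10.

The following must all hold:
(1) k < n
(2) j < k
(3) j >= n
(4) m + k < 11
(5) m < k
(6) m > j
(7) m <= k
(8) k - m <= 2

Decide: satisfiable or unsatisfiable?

Unsatisfiable

Constraints 1, 3, 6, and 7 give k < n, n ≤ j, j < m, m ≤ k. Chaining: k < n ≤ j < m ≤ k, which forces k < k — impossible.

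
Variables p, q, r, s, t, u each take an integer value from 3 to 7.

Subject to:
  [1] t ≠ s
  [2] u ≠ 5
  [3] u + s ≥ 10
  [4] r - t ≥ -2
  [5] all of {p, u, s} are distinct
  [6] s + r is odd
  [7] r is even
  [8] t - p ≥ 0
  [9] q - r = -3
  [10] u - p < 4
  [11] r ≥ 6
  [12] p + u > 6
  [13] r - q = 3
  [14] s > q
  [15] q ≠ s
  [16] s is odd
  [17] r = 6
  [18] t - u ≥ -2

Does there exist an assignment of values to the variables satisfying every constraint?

Setting (p, q, r, s, t, u) = (3, 3, 6, 7, 6, 6) satisfies everything: constraint 3: u + s = 13; constraint 4: r - t = 0, and the others follow.

Satisfiable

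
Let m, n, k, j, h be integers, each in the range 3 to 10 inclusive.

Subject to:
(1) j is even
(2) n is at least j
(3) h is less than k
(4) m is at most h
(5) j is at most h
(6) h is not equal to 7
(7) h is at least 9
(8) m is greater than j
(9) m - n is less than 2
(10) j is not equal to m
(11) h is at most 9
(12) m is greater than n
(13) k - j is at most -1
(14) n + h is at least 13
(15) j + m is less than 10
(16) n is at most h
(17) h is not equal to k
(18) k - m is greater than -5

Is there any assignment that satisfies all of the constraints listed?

Unsatisfiable

Constraints 2, 3, 4, 12, and 13 give m ≤ h, h < k, k < j, j ≤ n, n < m. Chaining: m ≤ h < k < j ≤ n < m, which forces m < m — impossible.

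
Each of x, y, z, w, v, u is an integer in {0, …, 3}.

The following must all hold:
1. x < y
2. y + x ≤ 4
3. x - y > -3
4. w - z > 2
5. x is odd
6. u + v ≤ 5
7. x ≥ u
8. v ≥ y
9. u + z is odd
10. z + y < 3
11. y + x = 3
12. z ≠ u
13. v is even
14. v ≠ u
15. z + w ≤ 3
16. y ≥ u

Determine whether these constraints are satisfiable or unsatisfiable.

The assignment x = 1, y = 2, z = 0, w = 3, v = 2, u = 1 works:
  constraint 2 holds since y + x = 3.
  constraint 3 holds since x - y = -1.
The rest check out directly.

Satisfiable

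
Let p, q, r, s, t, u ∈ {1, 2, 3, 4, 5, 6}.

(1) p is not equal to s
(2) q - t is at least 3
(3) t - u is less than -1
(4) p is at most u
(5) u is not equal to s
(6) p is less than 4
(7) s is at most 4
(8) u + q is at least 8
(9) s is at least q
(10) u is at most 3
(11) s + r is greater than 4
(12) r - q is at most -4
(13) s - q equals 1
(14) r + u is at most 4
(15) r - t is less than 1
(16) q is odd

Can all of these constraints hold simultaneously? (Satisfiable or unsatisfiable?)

Unsatisfiable

From constraint 10: u ≤ 3. From constraints 7 and 9: q ≤ s ≤ 4. Hence u + q ≤ 7. But constraint 8 requires u + q ≥ 8, and 8 > 7. Contradiction.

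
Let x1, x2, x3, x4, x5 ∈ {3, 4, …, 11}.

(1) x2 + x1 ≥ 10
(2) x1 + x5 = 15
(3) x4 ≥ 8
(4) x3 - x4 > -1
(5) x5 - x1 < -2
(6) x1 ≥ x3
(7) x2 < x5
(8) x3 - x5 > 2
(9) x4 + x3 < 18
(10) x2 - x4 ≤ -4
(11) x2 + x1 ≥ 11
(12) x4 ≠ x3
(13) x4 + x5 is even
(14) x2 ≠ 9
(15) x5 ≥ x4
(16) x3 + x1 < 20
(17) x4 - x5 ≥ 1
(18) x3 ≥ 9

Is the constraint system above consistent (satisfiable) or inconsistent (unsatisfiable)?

Unsatisfiable

From constraints 6 and 18: x1 ≥ x3 ≥ 9. From constraints 3 and 15: x5 ≥ x4 ≥ 8. Hence x1 + x5 ≥ 17. But constraint 2 requires x1 + x5 = 15, and 15 < 17. Contradiction.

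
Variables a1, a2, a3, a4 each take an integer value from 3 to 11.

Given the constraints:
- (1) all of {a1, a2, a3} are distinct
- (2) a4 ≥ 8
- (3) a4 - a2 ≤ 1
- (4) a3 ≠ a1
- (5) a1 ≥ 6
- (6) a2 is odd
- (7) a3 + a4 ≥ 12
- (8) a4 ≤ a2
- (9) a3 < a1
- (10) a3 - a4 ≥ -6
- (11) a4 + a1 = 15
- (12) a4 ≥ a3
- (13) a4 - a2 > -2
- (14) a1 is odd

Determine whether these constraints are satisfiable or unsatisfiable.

Satisfiable

Try a1 = 7, a2 = 9, a3 = 5, a4 = 8.
Check constraint 3: a4 - a2 = -1; constraint 7: a3 + a4 = 13. The remaining constraints are straightforward to verify.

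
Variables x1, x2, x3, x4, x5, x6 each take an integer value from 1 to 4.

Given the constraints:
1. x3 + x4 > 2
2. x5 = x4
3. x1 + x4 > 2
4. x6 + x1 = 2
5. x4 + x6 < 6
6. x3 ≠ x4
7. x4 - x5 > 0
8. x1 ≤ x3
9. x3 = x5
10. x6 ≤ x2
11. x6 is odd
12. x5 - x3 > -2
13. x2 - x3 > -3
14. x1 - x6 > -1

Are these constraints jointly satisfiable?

Unsatisfiable

From constraints 2 and 9, x3 = x5 = x4, so x3 = x4. But constraint 6 says x3 ≠ x4. Contradiction.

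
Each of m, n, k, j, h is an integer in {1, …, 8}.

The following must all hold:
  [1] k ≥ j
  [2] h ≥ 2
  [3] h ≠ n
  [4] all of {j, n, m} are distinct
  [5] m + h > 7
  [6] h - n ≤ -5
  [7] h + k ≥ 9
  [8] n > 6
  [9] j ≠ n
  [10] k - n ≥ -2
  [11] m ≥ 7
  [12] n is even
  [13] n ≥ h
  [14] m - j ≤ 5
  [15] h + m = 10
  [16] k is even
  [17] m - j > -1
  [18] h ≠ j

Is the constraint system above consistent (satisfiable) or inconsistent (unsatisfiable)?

Setting (m, n, k, j, h) = (7, 8, 6, 5, 3) satisfies everything: constraint 5: m + h = 10; constraint 6: h - n = -5, and the others follow.

Satisfiable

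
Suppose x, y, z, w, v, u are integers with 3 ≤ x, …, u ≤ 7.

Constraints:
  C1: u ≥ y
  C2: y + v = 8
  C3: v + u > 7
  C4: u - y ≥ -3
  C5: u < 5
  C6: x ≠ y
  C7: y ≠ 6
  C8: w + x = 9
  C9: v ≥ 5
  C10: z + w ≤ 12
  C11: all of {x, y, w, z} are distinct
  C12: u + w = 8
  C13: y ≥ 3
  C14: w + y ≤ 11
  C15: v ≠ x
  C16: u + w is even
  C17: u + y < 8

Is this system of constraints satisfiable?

One satisfying assignment is x = 4, y = 3, z = 6, w = 5, v = 5, u = 3.
For the less obvious constraints — constraint 2: y + v = 8; constraint 3: v + u = 8 — and the others hold by inspection.

Satisfiable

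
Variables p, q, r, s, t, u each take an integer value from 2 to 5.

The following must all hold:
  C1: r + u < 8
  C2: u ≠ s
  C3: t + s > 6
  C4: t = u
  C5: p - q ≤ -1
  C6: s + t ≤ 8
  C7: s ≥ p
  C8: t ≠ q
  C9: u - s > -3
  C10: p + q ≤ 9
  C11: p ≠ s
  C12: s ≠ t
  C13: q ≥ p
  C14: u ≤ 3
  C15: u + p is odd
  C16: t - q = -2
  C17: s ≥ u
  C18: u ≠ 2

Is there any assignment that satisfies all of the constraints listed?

Satisfiable

Setting (p, q, r, s, t, u) = (2, 5, 3, 5, 3, 3) satisfies everything: constraint 1: r + u = 6; constraint 3: t + s = 8, and the others follow.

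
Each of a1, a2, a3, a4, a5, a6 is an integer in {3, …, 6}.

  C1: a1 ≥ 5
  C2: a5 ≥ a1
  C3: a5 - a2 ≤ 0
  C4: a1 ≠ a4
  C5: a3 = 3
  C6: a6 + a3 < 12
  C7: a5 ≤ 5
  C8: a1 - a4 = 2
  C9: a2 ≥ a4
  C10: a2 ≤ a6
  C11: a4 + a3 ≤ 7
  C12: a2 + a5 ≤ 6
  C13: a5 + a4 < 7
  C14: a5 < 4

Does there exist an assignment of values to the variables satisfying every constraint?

Unsatisfiable

From constraints 1 and 2: a5 ≥ a1 and a1 ≥ 5, so a5 ≥ 5. From constraint 14: a5 ≤ 3. But 3 < 5, so no value of a5 works.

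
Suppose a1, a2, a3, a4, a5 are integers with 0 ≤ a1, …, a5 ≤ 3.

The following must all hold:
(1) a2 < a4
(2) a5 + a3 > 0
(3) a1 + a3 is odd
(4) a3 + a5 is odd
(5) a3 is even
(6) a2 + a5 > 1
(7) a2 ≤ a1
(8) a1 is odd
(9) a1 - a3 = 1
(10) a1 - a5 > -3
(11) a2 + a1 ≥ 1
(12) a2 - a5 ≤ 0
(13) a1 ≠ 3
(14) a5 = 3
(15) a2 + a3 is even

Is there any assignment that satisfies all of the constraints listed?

Satisfiable

Take a1 = 1, a2 = 0, a3 = 0, a4 = 3, a5 = 3. Then constraint 2: a5 + a3 = 3; constraint 6: a2 + a5 = 3, and every other listed constraint is also met.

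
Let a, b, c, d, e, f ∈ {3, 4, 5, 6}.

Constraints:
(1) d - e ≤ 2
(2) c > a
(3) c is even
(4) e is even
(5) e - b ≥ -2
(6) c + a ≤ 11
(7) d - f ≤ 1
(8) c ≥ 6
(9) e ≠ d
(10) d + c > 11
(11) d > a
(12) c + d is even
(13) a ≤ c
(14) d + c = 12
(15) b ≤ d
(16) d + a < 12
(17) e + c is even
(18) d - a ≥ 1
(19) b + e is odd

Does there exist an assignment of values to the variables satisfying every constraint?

Try a = 4, b = 5, c = 6, d = 6, e = 4, f = 6.
Check constraint 1: d - e = 2; constraint 5: e - b = -1. The remaining constraints are straightforward to verify.

Satisfiable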